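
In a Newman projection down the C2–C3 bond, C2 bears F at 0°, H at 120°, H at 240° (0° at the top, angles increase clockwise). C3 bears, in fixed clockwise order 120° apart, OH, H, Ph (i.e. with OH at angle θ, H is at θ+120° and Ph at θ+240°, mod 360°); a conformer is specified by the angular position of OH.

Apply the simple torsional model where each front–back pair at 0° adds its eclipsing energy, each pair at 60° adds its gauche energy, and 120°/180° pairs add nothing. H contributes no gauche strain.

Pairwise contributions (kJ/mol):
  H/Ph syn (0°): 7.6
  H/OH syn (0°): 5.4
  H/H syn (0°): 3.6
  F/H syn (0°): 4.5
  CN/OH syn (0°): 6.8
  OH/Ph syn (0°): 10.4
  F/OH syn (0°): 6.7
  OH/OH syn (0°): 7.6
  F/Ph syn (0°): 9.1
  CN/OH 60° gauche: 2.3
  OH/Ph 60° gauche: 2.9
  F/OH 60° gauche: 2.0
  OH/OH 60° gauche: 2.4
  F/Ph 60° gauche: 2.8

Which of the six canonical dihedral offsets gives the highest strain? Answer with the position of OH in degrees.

120°

OH at 0° (eclipsed): F(0°)/OH(0°) eclipsed 6.7; H(120°)/H(120°) eclipsed 3.6; H(240°)/Ph(240°) eclipsed 7.6 → 17.9 kJ/mol.
OH at 60° (staggered): F(0°)/OH(60°) gauche 2.0; F(0°)/Ph(300°) gauche 2.8 → 4.8 kJ/mol.
OH at 120° (eclipsed): F(0°)/Ph(0°) eclipsed 9.1; H(120°)/OH(120°) eclipsed 5.4; H(240°)/H(240°) eclipsed 3.6 → 18.1 kJ/mol.
OH at 180° (staggered): F(0°)/Ph(60°) gauche 2.8 → 2.8 kJ/mol.
OH at 240° (eclipsed): F(0°)/H(0°) eclipsed 4.5; H(120°)/Ph(120°) eclipsed 7.6; H(240°)/OH(240°) eclipsed 5.4 → 17.5 kJ/mol.
OH at 300° (staggered): F(0°)/OH(300°) gauche 2.0 → 2.0 kJ/mol.
The maximum (18.1 kJ/mol) occurs with OH at 120°.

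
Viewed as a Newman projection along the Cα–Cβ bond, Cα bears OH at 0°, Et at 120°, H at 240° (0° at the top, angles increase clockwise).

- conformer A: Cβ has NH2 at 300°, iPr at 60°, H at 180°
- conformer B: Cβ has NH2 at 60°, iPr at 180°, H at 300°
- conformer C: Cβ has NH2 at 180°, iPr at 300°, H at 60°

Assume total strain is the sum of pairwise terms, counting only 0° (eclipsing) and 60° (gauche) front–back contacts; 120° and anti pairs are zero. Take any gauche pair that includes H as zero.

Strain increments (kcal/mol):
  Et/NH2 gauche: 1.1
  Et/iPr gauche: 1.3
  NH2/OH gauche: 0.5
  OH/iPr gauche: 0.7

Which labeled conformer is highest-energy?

A (staggered): OH–NH2 gauche, OH–iPr gauche, Et–iPr gauche; 0.5 + 0.7 + 1.3 = 2.5 kcal/mol.
B (staggered): OH–NH2 gauche, Et–NH2 gauche, Et–iPr gauche; 0.5 + 1.1 + 1.3 = 2.9 kcal/mol.
C (staggered): OH–iPr gauche, Et–NH2 gauche; 0.7 + 1.1 = 1.8 kcal/mol.
B has the highest total (2.9 kcal/mol).

B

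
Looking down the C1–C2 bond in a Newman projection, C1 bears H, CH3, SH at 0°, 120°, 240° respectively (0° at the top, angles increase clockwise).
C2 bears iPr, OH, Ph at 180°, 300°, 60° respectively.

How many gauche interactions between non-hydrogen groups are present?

Non-H gauche pairs: CH3(120°)/iPr(180°); CH3(120°)/Ph(60°); SH(240°)/iPr(180°); SH(240°)/OH(300°) — 4 interactions.

4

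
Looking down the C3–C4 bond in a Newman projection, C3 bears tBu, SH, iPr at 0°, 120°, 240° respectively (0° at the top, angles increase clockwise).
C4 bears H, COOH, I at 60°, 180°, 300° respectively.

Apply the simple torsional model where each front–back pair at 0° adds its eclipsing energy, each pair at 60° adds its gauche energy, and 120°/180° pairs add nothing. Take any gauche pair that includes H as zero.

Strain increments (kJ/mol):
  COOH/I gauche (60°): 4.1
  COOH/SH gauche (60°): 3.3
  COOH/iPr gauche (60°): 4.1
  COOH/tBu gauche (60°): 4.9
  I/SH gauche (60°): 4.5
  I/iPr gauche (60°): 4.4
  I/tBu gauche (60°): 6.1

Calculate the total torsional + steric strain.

This conformer is staggered. tBu at 0° is gauche with I at 300° (6.1); SH at 120° is gauche with COOH at 180° (3.3); iPr at 240° is gauche with COOH at 180° (4.1); iPr at 240° is gauche with I at 300° (4.4). Total 17.9 kJ/mol.

17.9 kJ/mol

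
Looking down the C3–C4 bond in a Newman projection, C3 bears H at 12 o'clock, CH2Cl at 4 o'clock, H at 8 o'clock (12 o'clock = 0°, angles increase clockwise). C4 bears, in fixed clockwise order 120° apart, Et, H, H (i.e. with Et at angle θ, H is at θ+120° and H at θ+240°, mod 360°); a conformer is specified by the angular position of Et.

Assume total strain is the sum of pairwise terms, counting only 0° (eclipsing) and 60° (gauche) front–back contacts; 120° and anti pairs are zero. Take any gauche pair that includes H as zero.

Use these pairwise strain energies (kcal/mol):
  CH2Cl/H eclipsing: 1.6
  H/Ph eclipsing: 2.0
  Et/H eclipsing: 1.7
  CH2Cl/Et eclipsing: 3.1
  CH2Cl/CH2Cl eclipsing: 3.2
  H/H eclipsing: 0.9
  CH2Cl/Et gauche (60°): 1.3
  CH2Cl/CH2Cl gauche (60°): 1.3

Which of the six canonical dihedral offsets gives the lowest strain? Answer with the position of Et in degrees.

Et at 0° (eclipsed): H(0°)/Et(0°) eclipsed 1.7; CH2Cl(120°)/H(120°) eclipsed 1.6; H(240°)/H(240°) eclipsed 0.9 → 4.2 kcal/mol.
Et at 60° (staggered): CH2Cl(120°)/Et(60°) gauche 1.3 → 1.3 kcal/mol.
Et at 120° (eclipsed): H(0°)/H(0°) eclipsed 0.9; CH2Cl(120°)/Et(120°) eclipsed 3.1; H(240°)/H(240°) eclipsed 0.9 → 4.9 kcal/mol.
Et at 180° (staggered): CH2Cl(120°)/Et(180°) gauche 1.3 → 1.3 kcal/mol.
Et at 240° (eclipsed): H(0°)/H(0°) eclipsed 0.9; CH2Cl(120°)/H(120°) eclipsed 1.6; H(240°)/Et(240°) eclipsed 1.7 → 4.2 kcal/mol.
Et at 300° (staggered): no non-H gauche contacts → 0.0 kcal/mol.
The minimum (0.0 kcal/mol) occurs with Et at 300°.

300°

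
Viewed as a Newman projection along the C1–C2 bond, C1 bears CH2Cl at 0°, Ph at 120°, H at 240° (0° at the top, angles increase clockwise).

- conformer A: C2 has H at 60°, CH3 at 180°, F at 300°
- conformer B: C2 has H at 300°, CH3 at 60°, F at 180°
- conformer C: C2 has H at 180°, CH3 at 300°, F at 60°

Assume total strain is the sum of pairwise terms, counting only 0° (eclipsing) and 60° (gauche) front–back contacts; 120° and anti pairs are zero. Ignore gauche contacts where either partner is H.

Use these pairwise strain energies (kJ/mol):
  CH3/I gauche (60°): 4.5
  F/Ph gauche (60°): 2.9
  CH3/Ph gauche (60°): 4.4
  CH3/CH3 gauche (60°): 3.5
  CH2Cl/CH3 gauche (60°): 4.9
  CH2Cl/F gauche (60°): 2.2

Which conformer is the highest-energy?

B

A (staggered): CH2Cl–F gauche, Ph–CH3 gauche; 2.2 + 4.4 = 6.6 kJ/mol.
B (staggered): CH2Cl–CH3 gauche, Ph–CH3 gauche, Ph–F gauche; 4.9 + 4.4 + 2.9 = 12.2 kJ/mol.
C (staggered): CH2Cl–CH3 gauche, CH2Cl–F gauche, Ph–F gauche; 4.9 + 2.2 + 2.9 = 10.0 kJ/mol.
B has the highest total (12.2 kJ/mol).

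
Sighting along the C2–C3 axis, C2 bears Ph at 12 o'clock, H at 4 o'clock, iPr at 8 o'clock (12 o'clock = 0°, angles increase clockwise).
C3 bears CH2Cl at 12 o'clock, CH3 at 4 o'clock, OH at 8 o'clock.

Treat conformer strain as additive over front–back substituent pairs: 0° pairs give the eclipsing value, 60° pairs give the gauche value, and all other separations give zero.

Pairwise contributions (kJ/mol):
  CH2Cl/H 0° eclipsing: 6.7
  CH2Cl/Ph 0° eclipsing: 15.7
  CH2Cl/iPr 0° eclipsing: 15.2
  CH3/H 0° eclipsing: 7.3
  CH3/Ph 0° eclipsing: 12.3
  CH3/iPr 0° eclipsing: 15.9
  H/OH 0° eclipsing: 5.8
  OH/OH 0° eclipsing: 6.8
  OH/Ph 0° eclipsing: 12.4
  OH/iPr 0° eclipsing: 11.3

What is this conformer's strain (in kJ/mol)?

34.3 kJ/mol

This conformer (eclipsed): Ph–CH2Cl eclipsed, H–CH3 eclipsed, iPr–OH eclipsed; 15.7 + 7.3 + 11.3 = 34.3 kJ/mol.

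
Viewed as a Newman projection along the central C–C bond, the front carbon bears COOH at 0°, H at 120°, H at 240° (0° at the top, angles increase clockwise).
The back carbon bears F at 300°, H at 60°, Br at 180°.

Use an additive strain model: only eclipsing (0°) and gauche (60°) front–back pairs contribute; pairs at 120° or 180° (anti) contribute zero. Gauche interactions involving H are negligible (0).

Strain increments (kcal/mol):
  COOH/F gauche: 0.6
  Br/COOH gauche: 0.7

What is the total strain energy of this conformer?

This conformer (staggered): COOH(0°)/F(300°) gauche 0.6 → 0.6 kcal/mol.

0.6 kcal/mol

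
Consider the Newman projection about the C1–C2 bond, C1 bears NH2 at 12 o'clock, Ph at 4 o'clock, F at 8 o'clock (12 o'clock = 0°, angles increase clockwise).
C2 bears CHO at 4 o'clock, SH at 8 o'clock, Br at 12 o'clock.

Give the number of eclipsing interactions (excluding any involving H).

Non-H eclipsing pairs: NH2(0°)/Br(0°); Ph(120°)/CHO(120°); F(240°)/SH(240°) — 3 interactions.

3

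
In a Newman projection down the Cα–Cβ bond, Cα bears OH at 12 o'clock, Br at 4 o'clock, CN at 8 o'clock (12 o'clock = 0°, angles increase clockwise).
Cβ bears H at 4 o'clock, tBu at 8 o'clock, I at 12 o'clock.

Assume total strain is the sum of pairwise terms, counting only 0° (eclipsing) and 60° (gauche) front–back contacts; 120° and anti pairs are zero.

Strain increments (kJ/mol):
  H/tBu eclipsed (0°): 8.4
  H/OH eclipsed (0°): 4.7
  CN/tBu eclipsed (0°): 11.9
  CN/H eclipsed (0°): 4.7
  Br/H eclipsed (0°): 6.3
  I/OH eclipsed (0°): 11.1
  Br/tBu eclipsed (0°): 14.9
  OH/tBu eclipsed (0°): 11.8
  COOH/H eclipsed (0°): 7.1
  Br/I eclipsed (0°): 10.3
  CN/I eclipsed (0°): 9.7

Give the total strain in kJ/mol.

This conformer (eclipsed): OH–I eclipsed, Br–H eclipsed, CN–tBu eclipsed; 11.1 + 6.3 + 11.9 = 29.3 kJ/mol.

29.3 kJ/mol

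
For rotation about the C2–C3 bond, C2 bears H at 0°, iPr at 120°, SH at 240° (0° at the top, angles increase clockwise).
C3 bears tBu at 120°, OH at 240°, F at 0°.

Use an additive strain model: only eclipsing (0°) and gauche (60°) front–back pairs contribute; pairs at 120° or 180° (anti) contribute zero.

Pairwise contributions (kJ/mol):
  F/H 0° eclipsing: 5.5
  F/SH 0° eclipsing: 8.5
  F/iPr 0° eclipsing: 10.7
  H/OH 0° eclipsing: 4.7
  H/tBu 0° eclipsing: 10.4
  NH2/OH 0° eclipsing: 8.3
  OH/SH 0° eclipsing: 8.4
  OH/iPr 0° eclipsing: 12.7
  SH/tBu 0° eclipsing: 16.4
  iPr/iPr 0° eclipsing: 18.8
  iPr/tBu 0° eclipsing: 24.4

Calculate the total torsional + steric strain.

This conformer (eclipsed): H–F eclipsed, iPr–tBu eclipsed, SH–OH eclipsed; 5.5 + 24.4 + 8.4 = 38.3 kJ/mol.

38.3 kJ/mol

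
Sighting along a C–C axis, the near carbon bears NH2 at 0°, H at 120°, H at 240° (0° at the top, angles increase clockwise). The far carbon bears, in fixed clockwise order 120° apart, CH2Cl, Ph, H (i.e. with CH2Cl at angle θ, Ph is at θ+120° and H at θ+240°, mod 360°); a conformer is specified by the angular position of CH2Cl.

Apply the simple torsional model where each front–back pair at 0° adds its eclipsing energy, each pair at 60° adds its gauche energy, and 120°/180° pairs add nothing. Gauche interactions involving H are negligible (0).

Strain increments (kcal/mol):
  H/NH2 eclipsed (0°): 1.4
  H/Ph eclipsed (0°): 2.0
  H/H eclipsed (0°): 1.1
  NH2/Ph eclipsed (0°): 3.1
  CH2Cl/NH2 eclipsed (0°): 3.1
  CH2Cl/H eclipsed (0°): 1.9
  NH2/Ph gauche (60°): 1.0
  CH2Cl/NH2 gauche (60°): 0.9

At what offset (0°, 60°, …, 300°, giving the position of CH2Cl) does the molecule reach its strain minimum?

60°

CH2Cl at 0° (eclipsed): NH2(0°)/CH2Cl(0°) eclipsed 3.1; H(120°)/Ph(120°) eclipsed 2.0; H(240°)/H(240°) eclipsed 1.1 → 6.2 kcal/mol.
CH2Cl at 60° (staggered): NH2(0°)/CH2Cl(60°) gauche 0.9 → 0.9 kcal/mol.
CH2Cl at 120° (eclipsed): NH2(0°)/H(0°) eclipsed 1.4; H(120°)/CH2Cl(120°) eclipsed 1.9; H(240°)/Ph(240°) eclipsed 2.0 → 5.3 kcal/mol.
CH2Cl at 180° (staggered): NH2(0°)/Ph(300°) gauche 1.0 → 1.0 kcal/mol.
CH2Cl at 240° (eclipsed): NH2(0°)/Ph(0°) eclipsed 3.1; H(120°)/H(120°) eclipsed 1.1; H(240°)/CH2Cl(240°) eclipsed 1.9 → 6.1 kcal/mol.
CH2Cl at 300° (staggered): NH2(0°)/CH2Cl(300°) gauche 0.9; NH2(0°)/Ph(60°) gauche 1.0 → 1.9 kcal/mol.
The minimum (0.9 kcal/mol) occurs with CH2Cl at 60°.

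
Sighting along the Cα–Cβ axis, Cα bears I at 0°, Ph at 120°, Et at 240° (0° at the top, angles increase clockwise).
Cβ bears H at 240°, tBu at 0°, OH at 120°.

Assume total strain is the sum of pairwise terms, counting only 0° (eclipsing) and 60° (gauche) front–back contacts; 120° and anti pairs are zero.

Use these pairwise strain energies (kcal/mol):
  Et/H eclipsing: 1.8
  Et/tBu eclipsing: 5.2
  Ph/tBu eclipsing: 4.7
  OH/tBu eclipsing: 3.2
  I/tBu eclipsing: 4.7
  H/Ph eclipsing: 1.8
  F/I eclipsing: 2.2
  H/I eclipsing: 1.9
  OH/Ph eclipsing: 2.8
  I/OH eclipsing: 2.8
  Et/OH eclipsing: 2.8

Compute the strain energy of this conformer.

This conformer (eclipsed): I–tBu eclipsed, Ph–OH eclipsed, Et–H eclipsed; 4.7 + 2.8 + 1.8 = 9.3 kcal/mol.

9.3 kcal/mol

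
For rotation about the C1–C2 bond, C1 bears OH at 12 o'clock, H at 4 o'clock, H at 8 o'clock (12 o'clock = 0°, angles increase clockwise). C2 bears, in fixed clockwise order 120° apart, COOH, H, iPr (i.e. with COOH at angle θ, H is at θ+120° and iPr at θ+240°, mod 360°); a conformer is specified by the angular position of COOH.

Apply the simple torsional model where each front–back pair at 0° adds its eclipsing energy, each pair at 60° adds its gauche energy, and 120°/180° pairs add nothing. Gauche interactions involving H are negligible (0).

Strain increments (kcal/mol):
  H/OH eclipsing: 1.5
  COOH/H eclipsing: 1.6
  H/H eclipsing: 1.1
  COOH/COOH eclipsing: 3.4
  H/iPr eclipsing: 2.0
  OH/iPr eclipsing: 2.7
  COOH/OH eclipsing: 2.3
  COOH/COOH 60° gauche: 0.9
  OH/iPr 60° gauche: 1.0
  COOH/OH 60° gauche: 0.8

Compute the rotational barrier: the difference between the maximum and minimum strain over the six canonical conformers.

COOH at 0° is eclipsed. OH at 0° is eclipsed with COOH at 0° (2.3); H at 120° is eclipsed with H at 120° (1.1); H at 240° is eclipsed with iPr at 240° (2.0). Total 5.4 kcal/mol.
COOH at 60° is staggered. OH at 0° is gauche with COOH at 60° (0.8); OH at 0° is gauche with iPr at 300° (1.0). Total 1.8 kcal/mol.
COOH at 120° is eclipsed. OH at 0° is eclipsed with iPr at 0° (2.7); H at 120° is eclipsed with COOH at 120° (1.6); H at 240° is eclipsed with H at 240° (1.1). Total 5.4 kcal/mol.
COOH at 180° is staggered. OH at 0° is gauche with iPr at 60° (1.0). Total 1.0 kcal/mol.
COOH at 240° is eclipsed. OH at 0° is eclipsed with H at 0° (1.5); H at 120° is eclipsed with iPr at 120° (2.0); H at 240° is eclipsed with COOH at 240° (1.6). Total 5.1 kcal/mol.
COOH at 300° is staggered. OH at 0° is gauche with COOH at 300° (0.8). Total 0.8 kcal/mol.
Max at 0° (5.4 kcal/mol), min at 300° (0.8 kcal/mol); barrier = 4.6 kcal/mol.

4.6 kcal/mol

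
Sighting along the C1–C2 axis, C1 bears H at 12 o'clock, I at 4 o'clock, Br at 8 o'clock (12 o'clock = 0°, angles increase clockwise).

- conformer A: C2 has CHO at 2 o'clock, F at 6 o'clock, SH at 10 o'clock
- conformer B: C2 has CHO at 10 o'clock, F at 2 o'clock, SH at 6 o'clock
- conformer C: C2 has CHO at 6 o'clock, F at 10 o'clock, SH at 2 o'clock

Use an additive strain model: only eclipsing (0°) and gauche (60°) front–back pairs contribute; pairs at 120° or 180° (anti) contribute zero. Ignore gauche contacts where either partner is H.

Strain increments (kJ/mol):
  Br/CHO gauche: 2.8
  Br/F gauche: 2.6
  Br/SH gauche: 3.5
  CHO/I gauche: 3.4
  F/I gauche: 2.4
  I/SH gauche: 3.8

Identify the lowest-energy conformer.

A is staggered. I at 120° is gauche with CHO at 60° (3.4); I at 120° is gauche with F at 180° (2.4); Br at 240° is gauche with F at 180° (2.6); Br at 240° is gauche with SH at 300° (3.5). Total 11.9 kJ/mol.
B is staggered. I at 120° is gauche with F at 60° (2.4); I at 120° is gauche with SH at 180° (3.8); Br at 240° is gauche with CHO at 300° (2.8); Br at 240° is gauche with SH at 180° (3.5). Total 12.5 kJ/mol.
C is staggered. I at 120° is gauche with CHO at 180° (3.4); I at 120° is gauche with SH at 60° (3.8); Br at 240° is gauche with CHO at 180° (2.8); Br at 240° is gauche with F at 300° (2.6). Total 12.6 kJ/mol.
A has the lowest total (11.9 kJ/mol).

A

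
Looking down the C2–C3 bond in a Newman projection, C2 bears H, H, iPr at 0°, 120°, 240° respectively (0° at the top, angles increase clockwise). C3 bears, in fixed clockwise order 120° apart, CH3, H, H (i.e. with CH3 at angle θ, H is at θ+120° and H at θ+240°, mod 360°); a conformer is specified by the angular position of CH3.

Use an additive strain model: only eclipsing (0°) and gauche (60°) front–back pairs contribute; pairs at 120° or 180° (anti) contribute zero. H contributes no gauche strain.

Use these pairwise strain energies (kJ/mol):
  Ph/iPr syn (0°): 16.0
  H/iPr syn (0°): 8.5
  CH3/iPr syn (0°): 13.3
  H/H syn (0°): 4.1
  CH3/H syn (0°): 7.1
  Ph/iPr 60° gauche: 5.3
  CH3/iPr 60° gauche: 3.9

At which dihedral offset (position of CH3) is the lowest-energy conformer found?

CH3 at 0° (eclipsed): H–CH3 eclipsed, H–H eclipsed, iPr–H eclipsed; 7.1 + 4.1 + 8.5 = 19.7 kJ/mol.
CH3 at 60° (staggered): no non-H gauche contacts → 0.0 kJ/mol.
CH3 at 120° (eclipsed): H–H eclipsed, H–CH3 eclipsed, iPr–H eclipsed; 4.1 + 7.1 + 8.5 = 19.7 kJ/mol.
CH3 at 180° (staggered): iPr–CH3 gauche; 3.9 = 3.9 kJ/mol.
CH3 at 240° (eclipsed): H–H eclipsed, H–H eclipsed, iPr–CH3 eclipsed; 4.1 + 4.1 + 13.3 = 21.5 kJ/mol.
CH3 at 300° (staggered): iPr–CH3 gauche; 3.9 = 3.9 kJ/mol.
The minimum (0.0 kJ/mol) occurs with CH3 at 60°.

60°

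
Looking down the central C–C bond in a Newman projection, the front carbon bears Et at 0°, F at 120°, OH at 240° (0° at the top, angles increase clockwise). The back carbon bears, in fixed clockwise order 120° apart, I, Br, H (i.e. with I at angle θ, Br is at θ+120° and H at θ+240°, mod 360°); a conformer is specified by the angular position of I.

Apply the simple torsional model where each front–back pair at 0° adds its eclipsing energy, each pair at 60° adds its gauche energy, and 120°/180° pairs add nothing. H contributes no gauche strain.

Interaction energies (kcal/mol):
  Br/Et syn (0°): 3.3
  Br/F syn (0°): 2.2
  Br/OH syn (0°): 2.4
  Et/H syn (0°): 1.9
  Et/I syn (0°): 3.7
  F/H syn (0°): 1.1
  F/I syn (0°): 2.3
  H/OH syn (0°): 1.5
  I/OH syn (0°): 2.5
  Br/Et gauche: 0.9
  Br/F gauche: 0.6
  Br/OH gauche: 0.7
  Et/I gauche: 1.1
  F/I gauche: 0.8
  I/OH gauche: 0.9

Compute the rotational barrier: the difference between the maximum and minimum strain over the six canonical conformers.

4.2 kcal/mol

I at 0° is eclipsed. Et at 0° is eclipsed with I at 0° (3.7); F at 120° is eclipsed with Br at 120° (2.2); OH at 240° is eclipsed with H at 240° (1.5). Total 7.4 kcal/mol.
I at 60° is staggered. Et at 0° is gauche with I at 60° (1.1); F at 120° is gauche with I at 60° (0.8); F at 120° is gauche with Br at 180° (0.6); OH at 240° is gauche with Br at 180° (0.7). Total 3.2 kcal/mol.
I at 120° is eclipsed. Et at 0° is eclipsed with H at 0° (1.9); F at 120° is eclipsed with I at 120° (2.3); OH at 240° is eclipsed with Br at 240° (2.4). Total 6.6 kcal/mol.
I at 180° is staggered. Et at 0° is gauche with Br at 300° (0.9); F at 120° is gauche with I at 180° (0.8); OH at 240° is gauche with I at 180° (0.9); OH at 240° is gauche with Br at 300° (0.7). Total 3.3 kcal/mol.
I at 240° is eclipsed. Et at 0° is eclipsed with Br at 0° (3.3); F at 120° is eclipsed with H at 120° (1.1); OH at 240° is eclipsed with I at 240° (2.5). Total 6.9 kcal/mol.
I at 300° is staggered. Et at 0° is gauche with I at 300° (1.1); Et at 0° is gauche with Br at 60° (0.9); F at 120° is gauche with Br at 60° (0.6); OH at 240° is gauche with I at 300° (0.9). Total 3.5 kcal/mol.
Max at 0° (7.4 kcal/mol), min at 60° (3.2 kcal/mol); barrier = 4.2 kcal/mol.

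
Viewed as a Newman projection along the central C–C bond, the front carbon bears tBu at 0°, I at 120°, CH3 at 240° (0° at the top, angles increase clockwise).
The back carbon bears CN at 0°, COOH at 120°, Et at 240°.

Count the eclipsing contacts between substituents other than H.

Non-H eclipsing pairs: tBu(0°)/CN(0°); I(120°)/COOH(120°); CH3(240°)/Et(240°) — 3 interactions.

3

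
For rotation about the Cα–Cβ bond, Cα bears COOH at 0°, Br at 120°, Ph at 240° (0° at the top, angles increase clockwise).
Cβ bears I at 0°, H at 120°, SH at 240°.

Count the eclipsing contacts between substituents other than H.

2

Non-H eclipsing pairs: COOH(0°)/I(0°); Ph(240°)/SH(240°) — 2 interactions.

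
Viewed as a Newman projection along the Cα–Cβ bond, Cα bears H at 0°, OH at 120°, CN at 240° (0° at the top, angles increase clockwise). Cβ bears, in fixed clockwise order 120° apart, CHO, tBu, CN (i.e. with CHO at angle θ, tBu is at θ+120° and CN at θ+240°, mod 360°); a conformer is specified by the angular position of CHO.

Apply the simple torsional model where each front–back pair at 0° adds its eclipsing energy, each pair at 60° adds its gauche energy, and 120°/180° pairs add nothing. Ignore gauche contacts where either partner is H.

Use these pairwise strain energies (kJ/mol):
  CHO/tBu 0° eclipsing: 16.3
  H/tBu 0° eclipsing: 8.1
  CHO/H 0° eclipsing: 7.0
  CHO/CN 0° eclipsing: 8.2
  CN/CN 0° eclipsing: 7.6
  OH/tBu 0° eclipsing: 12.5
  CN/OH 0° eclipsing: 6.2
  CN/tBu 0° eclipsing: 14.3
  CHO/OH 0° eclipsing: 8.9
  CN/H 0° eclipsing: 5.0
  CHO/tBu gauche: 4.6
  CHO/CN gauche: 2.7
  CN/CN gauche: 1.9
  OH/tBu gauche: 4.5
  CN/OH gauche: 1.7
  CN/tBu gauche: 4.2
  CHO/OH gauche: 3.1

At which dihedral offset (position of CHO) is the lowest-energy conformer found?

300°

CHO at 0° (eclipsed): H–CHO eclipsed, OH–tBu eclipsed, CN–CN eclipsed; 7.0 + 12.5 + 7.6 = 27.1 kJ/mol.
CHO at 60° (staggered): OH–CHO gauche, OH–tBu gauche, CN–tBu gauche, CN–CN gauche; 3.1 + 4.5 + 4.2 + 1.9 = 13.7 kJ/mol.
CHO at 120° (eclipsed): H–CN eclipsed, OH–CHO eclipsed, CN–tBu eclipsed; 5.0 + 8.9 + 14.3 = 28.2 kJ/mol.
CHO at 180° (staggered): OH–CHO gauche, OH–CN gauche, CN–CHO gauche, CN–tBu gauche; 3.1 + 1.7 + 2.7 + 4.2 = 11.7 kJ/mol.
CHO at 240° (eclipsed): H–tBu eclipsed, OH–CN eclipsed, CN–CHO eclipsed; 8.1 + 6.2 + 8.2 = 22.5 kJ/mol.
CHO at 300° (staggered): OH–tBu gauche, OH–CN gauche, CN–CHO gauche, CN–CN gauche; 4.5 + 1.7 + 2.7 + 1.9 = 10.8 kJ/mol.
The minimum (10.8 kJ/mol) occurs with CHO at 300°.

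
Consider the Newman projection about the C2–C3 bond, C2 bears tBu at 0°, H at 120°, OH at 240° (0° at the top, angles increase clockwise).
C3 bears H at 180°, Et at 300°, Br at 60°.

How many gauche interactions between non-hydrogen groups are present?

Non-H gauche pairs: tBu(0°)/Et(300°); tBu(0°)/Br(60°); OH(240°)/Et(300°) — 3 interactions.

3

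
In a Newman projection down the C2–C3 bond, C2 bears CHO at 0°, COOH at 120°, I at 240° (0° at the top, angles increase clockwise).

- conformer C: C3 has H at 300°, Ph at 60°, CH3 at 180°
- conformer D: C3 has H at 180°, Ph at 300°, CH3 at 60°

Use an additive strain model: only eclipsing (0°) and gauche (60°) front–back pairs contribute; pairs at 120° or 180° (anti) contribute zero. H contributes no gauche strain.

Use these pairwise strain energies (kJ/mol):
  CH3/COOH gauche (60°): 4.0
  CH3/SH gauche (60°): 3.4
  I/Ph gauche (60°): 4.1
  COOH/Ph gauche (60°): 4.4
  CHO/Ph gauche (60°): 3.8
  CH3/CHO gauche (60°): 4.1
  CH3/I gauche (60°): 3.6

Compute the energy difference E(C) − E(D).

C (staggered): CHO–Ph gauche, COOH–Ph gauche, COOH–CH3 gauche, I–CH3 gauche; 3.8 + 4.4 + 4.0 + 3.6 = 15.8 kJ/mol.
D (staggered): CHO–Ph gauche, CHO–CH3 gauche, COOH–CH3 gauche, I–Ph gauche; 3.8 + 4.1 + 4.0 + 4.1 = 16.0 kJ/mol.
E(C) − E(D) = 15.8 − 16.0 = -0.2 kJ/mol.

-0.2 kJ/mol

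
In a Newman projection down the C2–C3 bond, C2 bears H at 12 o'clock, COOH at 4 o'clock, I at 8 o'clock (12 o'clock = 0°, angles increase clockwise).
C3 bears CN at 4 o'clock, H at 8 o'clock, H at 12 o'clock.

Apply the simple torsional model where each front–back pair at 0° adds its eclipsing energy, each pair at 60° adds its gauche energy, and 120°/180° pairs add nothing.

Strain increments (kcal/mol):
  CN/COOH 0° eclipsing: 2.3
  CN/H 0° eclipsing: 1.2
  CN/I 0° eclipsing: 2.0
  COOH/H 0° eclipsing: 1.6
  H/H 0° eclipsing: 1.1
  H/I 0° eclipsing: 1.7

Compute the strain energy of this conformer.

This conformer (eclipsed): H(0°)/H(0°) eclipsed 1.1; COOH(120°)/CN(120°) eclipsed 2.3; I(240°)/H(240°) eclipsed 1.7 → 5.1 kcal/mol.

5.1 kcal/mol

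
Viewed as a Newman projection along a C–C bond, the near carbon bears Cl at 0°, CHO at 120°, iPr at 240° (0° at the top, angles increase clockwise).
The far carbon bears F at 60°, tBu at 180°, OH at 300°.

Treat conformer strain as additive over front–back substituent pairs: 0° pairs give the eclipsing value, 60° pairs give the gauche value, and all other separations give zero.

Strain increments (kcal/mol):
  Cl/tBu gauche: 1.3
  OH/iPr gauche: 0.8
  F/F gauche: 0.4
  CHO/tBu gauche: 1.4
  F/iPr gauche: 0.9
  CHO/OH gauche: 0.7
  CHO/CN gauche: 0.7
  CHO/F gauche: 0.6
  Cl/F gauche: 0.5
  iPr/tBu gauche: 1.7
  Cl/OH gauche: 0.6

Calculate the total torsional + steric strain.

5.6 kcal/mol

This conformer (staggered): Cl–F gauche, Cl–OH gauche, CHO–F gauche, CHO–tBu gauche, iPr–tBu gauche, iPr–OH gauche; 0.5 + 0.6 + 0.6 + 1.4 + 1.7 + 0.8 = 5.6 kcal/mol.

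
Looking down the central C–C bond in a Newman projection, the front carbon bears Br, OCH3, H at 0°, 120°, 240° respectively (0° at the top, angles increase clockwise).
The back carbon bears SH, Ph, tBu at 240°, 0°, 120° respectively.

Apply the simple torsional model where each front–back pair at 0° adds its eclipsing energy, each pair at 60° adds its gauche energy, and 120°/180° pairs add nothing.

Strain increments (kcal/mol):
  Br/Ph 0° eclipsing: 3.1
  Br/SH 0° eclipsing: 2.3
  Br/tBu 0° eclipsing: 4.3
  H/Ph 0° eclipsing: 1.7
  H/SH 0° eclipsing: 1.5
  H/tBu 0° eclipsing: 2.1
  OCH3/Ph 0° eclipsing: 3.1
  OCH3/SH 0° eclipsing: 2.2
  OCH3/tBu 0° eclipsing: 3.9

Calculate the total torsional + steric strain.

This conformer (eclipsed): Br–Ph eclipsed, OCH3–tBu eclipsed, H–SH eclipsed; 3.1 + 3.9 + 1.5 = 8.5 kcal/mol.

8.5 kcal/mol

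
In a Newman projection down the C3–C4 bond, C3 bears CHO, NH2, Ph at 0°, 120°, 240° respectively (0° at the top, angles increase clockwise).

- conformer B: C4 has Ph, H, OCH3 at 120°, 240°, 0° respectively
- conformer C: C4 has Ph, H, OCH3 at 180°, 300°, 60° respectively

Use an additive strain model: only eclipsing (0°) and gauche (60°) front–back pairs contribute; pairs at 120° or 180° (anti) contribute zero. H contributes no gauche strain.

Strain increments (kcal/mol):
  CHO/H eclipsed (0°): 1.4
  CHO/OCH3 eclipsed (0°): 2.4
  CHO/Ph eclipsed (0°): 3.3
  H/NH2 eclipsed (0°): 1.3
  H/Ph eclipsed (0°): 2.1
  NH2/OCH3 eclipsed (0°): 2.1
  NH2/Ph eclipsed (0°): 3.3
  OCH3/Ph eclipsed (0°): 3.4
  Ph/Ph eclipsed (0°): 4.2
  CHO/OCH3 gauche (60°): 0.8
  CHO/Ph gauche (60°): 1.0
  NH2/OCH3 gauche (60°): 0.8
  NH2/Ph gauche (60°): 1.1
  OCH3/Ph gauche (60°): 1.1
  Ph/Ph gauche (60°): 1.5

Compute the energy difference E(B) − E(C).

+3.6 kcal/mol

B (eclipsed): CHO(0°)/OCH3(0°) eclipsed 2.4; NH2(120°)/Ph(120°) eclipsed 3.3; Ph(240°)/H(240°) eclipsed 2.1 → 7.8 kcal/mol.
C (staggered): CHO(0°)/OCH3(60°) gauche 0.8; NH2(120°)/Ph(180°) gauche 1.1; NH2(120°)/OCH3(60°) gauche 0.8; Ph(240°)/Ph(180°) gauche 1.5 → 4.2 kcal/mol.
E(B) − E(C) = 7.8 − 4.2 = +3.6 kcal/mol.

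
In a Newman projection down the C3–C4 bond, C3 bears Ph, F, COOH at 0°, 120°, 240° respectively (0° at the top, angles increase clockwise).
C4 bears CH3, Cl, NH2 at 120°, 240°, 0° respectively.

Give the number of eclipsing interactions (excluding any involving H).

Non-H eclipsing pairs: Ph(0°)/NH2(0°); F(120°)/CH3(120°); COOH(240°)/Cl(240°) — 3 interactions.

3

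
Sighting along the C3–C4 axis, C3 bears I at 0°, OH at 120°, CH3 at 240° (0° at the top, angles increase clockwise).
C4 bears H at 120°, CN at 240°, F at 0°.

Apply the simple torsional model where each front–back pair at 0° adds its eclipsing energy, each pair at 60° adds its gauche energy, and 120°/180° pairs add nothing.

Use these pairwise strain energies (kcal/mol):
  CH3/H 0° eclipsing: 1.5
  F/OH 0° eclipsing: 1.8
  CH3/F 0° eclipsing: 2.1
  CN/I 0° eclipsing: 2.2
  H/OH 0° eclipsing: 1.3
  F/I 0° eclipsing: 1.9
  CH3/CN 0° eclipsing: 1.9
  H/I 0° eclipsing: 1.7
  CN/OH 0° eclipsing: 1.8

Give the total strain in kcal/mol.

This conformer (eclipsed): I(0°)/F(0°) eclipsed 1.9; OH(120°)/H(120°) eclipsed 1.3; CH3(240°)/CN(240°) eclipsed 1.9 → 5.1 kcal/mol.

5.1 kcal/mol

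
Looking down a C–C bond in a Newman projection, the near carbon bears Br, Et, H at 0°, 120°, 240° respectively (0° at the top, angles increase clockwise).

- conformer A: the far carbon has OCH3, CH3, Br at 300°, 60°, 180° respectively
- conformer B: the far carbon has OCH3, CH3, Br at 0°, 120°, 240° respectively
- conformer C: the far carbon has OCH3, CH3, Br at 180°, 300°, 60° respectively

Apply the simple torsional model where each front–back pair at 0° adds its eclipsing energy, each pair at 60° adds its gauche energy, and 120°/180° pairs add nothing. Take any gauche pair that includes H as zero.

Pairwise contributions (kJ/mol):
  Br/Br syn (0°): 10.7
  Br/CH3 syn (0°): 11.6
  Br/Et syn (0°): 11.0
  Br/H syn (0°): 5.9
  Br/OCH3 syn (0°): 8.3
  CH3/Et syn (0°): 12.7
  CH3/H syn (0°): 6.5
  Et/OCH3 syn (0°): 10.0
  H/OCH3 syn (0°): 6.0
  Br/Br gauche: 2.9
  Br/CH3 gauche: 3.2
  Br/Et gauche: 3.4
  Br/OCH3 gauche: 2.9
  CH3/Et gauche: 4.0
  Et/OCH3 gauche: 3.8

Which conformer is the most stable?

A (staggered): Br–OCH3 gauche, Br–CH3 gauche, Et–CH3 gauche, Et–Br gauche; 2.9 + 3.2 + 4.0 + 3.4 = 13.5 kJ/mol.
B (eclipsed): Br–OCH3 eclipsed, Et–CH3 eclipsed, H–Br eclipsed; 8.3 + 12.7 + 5.9 = 26.9 kJ/mol.
C (staggered): Br–CH3 gauche, Br–Br gauche, Et–OCH3 gauche, Et–Br gauche; 3.2 + 2.9 + 3.8 + 3.4 = 13.3 kJ/mol.
C has the lowest total (13.3 kJ/mol).

C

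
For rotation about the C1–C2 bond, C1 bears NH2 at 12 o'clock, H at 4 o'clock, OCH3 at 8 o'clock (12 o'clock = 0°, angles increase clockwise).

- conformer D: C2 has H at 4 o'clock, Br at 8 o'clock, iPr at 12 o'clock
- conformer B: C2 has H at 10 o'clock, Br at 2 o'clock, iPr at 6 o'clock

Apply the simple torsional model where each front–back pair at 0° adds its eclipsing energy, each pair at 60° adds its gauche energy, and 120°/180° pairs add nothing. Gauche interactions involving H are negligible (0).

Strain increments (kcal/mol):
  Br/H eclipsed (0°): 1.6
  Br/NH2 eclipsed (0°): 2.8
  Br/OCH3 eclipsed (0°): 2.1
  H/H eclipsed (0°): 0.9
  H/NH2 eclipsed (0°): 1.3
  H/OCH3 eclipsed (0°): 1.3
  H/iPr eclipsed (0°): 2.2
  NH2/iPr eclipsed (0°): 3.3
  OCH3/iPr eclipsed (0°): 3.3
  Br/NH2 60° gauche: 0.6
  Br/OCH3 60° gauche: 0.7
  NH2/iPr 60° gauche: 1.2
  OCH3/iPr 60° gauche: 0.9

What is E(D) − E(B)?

+4.8 kcal/mol

D (eclipsed): NH2(0°)/iPr(0°) eclipsed 3.3; H(120°)/H(120°) eclipsed 0.9; OCH3(240°)/Br(240°) eclipsed 2.1 → 6.3 kcal/mol.
B (staggered): NH2(0°)/Br(60°) gauche 0.6; OCH3(240°)/iPr(180°) gauche 0.9 → 1.5 kcal/mol.
E(D) − E(B) = 6.3 − 1.5 = +4.8 kcal/mol.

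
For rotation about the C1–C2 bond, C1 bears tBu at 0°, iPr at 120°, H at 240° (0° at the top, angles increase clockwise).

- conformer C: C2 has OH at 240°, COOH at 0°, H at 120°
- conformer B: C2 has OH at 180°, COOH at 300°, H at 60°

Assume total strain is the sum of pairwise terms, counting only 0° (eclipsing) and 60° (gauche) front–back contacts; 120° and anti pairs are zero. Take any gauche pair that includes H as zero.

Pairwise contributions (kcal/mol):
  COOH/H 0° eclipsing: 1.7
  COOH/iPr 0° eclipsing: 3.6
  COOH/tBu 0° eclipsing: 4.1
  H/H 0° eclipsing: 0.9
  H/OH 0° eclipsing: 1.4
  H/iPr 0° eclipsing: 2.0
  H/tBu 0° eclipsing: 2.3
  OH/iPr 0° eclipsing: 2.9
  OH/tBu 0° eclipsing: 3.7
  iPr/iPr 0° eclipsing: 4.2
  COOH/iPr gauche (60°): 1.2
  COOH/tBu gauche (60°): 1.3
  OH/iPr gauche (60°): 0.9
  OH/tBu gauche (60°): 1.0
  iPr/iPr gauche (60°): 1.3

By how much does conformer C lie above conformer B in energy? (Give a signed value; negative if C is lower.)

C (eclipsed): tBu(0°)/COOH(0°) eclipsed 4.1; iPr(120°)/H(120°) eclipsed 2.0; H(240°)/OH(240°) eclipsed 1.4 → 7.5 kcal/mol.
B (staggered): tBu(0°)/COOH(300°) gauche 1.3; iPr(120°)/OH(180°) gauche 0.9 → 2.2 kcal/mol.
E(C) − E(B) = 7.5 − 2.2 = +5.3 kcal/mol.

+5.3 kcal/mol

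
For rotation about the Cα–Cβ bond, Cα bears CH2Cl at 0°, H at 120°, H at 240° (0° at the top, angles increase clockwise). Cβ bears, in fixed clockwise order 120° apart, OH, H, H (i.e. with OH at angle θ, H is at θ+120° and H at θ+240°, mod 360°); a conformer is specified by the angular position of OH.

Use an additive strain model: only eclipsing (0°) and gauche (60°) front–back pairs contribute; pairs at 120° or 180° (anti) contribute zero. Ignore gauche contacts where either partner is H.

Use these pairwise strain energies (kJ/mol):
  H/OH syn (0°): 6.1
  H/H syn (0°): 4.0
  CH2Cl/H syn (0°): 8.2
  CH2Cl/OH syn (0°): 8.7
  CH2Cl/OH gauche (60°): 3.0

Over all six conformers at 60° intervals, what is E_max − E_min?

18.3 kJ/mol

OH at 0° is eclipsed. CH2Cl at 0° is eclipsed with OH at 0° (8.7); H at 120° is eclipsed with H at 120° (4.0); H at 240° is eclipsed with H at 240° (4.0). Total 16.7 kJ/mol.
OH at 60° is staggered. CH2Cl at 0° is gauche with OH at 60° (3.0). Total 3.0 kJ/mol.
OH at 120° is eclipsed. CH2Cl at 0° is eclipsed with H at 0° (8.2); H at 120° is eclipsed with OH at 120° (6.1); H at 240° is eclipsed with H at 240° (4.0). Total 18.3 kJ/mol.
OH at 180° (staggered): no non-H gauche contacts → 0.0 kJ/mol.
OH at 240° is eclipsed. CH2Cl at 0° is eclipsed with H at 0° (8.2); H at 120° is eclipsed with H at 120° (4.0); H at 240° is eclipsed with OH at 240° (6.1). Total 18.3 kJ/mol.
OH at 300° is staggered. CH2Cl at 0° is gauche with OH at 300° (3.0). Total 3.0 kJ/mol.
Max at 120° (18.3 kJ/mol), min at 180° (0.0 kJ/mol); barrier = 18.3 kJ/mol.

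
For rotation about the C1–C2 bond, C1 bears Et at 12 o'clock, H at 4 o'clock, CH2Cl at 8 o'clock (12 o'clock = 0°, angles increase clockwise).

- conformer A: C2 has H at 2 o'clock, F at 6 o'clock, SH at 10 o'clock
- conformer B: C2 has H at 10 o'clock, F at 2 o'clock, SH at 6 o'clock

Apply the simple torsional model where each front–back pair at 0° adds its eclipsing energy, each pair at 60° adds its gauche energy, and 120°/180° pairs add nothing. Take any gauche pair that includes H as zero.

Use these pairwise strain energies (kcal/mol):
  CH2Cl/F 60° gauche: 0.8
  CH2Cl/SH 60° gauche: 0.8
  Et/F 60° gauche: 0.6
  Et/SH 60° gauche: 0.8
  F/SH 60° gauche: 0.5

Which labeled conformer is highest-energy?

A

A (staggered): Et(0°)/SH(300°) gauche 0.8; CH2Cl(240°)/F(180°) gauche 0.8; CH2Cl(240°)/SH(300°) gauche 0.8 → 2.4 kcal/mol.
B (staggered): Et(0°)/F(60°) gauche 0.6; CH2Cl(240°)/SH(180°) gauche 0.8 → 1.4 kcal/mol.
A has the highest total (2.4 kcal/mol).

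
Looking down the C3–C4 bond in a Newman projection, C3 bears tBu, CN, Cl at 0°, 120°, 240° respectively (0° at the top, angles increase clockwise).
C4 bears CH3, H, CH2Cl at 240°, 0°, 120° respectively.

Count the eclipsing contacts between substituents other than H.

2

Non-H eclipsing pairs: CN(120°)/CH2Cl(120°); Cl(240°)/CH3(240°) — 2 interactions.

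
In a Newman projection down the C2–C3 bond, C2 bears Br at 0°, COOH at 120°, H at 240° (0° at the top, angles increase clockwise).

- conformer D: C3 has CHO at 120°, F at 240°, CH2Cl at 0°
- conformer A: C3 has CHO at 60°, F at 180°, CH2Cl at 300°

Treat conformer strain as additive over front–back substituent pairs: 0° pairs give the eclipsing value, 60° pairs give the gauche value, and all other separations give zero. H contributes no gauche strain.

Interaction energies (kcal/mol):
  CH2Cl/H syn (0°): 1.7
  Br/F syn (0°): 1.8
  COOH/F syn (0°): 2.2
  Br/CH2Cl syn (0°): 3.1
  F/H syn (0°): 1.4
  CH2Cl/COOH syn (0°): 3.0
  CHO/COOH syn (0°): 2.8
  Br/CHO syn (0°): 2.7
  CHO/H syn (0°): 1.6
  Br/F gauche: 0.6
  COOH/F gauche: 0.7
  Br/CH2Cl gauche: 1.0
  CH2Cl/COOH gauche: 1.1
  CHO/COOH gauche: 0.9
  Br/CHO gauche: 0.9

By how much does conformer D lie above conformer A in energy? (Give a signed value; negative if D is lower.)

D (eclipsed): Br(0°)/CH2Cl(0°) eclipsed 3.1; COOH(120°)/CHO(120°) eclipsed 2.8; H(240°)/F(240°) eclipsed 1.4 → 7.3 kcal/mol.
A (staggered): Br(0°)/CHO(60°) gauche 0.9; Br(0°)/CH2Cl(300°) gauche 1.0; COOH(120°)/CHO(60°) gauche 0.9; COOH(120°)/F(180°) gauche 0.7 → 3.5 kcal/mol.
E(D) − E(A) = 7.3 − 3.5 = +3.8 kcal/mol.

+3.8 kcal/mol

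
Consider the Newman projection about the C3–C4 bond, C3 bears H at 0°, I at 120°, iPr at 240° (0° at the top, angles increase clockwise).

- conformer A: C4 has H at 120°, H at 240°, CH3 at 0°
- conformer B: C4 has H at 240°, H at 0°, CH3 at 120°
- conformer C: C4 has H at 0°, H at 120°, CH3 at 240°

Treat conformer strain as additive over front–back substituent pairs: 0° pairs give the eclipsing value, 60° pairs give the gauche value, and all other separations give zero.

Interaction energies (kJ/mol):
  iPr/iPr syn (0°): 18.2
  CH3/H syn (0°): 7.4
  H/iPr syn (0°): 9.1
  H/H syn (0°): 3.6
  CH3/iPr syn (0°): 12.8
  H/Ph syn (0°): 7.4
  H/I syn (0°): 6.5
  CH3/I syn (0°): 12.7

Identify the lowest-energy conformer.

C

A is eclipsed. H at 0° is eclipsed with CH3 at 0° (7.4); I at 120° is eclipsed with H at 120° (6.5); iPr at 240° is eclipsed with H at 240° (9.1). Total 23.0 kJ/mol.
B is eclipsed. H at 0° is eclipsed with H at 0° (3.6); I at 120° is eclipsed with CH3 at 120° (12.7); iPr at 240° is eclipsed with H at 240° (9.1). Total 25.4 kJ/mol.
C is eclipsed. H at 0° is eclipsed with H at 0° (3.6); I at 120° is eclipsed with H at 120° (6.5); iPr at 240° is eclipsed with CH3 at 240° (12.8). Total 22.9 kJ/mol.
C has the lowest total (22.9 kJ/mol).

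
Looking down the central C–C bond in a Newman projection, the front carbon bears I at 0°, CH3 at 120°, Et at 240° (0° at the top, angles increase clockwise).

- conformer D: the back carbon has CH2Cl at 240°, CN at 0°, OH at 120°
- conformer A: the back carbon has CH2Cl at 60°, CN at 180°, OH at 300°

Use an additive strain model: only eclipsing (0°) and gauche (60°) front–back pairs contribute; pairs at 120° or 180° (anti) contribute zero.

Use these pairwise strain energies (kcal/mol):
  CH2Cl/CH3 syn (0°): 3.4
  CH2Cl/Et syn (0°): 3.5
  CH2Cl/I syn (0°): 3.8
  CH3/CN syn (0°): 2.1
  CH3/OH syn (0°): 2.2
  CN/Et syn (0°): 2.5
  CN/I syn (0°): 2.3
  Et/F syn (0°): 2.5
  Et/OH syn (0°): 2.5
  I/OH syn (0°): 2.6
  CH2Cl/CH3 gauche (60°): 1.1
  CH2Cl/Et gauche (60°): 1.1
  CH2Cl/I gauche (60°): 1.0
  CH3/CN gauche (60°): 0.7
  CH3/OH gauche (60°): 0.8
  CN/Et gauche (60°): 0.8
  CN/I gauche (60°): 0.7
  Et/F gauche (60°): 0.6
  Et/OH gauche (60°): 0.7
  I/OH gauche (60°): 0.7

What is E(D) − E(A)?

D (eclipsed): I–CN eclipsed, CH3–OH eclipsed, Et–CH2Cl eclipsed; 2.3 + 2.2 + 3.5 = 8.0 kcal/mol.
A (staggered): I–CH2Cl gauche, I–OH gauche, CH3–CH2Cl gauche, CH3–CN gauche, Et–CN gauche, Et–OH gauche; 1.0 + 0.7 + 1.1 + 0.7 + 0.8 + 0.7 = 5.0 kcal/mol.
E(D) − E(A) = 8.0 − 5.0 = +3.0 kcal/mol.

+3.0 kcal/mol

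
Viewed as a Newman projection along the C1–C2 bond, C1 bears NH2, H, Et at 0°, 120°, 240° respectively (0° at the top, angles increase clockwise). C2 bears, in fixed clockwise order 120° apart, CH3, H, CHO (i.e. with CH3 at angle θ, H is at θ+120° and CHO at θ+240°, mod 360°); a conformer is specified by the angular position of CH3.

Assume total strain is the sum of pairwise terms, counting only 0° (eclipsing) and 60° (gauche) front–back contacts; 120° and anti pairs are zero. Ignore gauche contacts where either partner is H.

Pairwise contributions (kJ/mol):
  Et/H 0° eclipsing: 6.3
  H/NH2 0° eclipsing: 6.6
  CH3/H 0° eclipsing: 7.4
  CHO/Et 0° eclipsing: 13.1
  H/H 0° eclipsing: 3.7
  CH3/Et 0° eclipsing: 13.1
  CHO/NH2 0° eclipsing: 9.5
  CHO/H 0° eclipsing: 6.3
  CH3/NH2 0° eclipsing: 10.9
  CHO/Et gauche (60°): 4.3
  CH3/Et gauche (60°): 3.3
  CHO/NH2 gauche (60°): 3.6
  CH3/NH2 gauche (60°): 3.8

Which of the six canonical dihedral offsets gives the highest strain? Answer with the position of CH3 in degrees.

0°

CH3 at 0° (eclipsed): NH2(0°)/CH3(0°) eclipsed 10.9; H(120°)/H(120°) eclipsed 3.7; Et(240°)/CHO(240°) eclipsed 13.1 → 27.7 kJ/mol.
CH3 at 60° (staggered): NH2(0°)/CH3(60°) gauche 3.8; NH2(0°)/CHO(300°) gauche 3.6; Et(240°)/CHO(300°) gauche 4.3 → 11.7 kJ/mol.
CH3 at 120° (eclipsed): NH2(0°)/CHO(0°) eclipsed 9.5; H(120°)/CH3(120°) eclipsed 7.4; Et(240°)/H(240°) eclipsed 6.3 → 23.2 kJ/mol.
CH3 at 180° (staggered): NH2(0°)/CHO(60°) gauche 3.6; Et(240°)/CH3(180°) gauche 3.3 → 6.9 kJ/mol.
CH3 at 240° (eclipsed): NH2(0°)/H(0°) eclipsed 6.6; H(120°)/CHO(120°) eclipsed 6.3; Et(240°)/CH3(240°) eclipsed 13.1 → 26.0 kJ/mol.
CH3 at 300° (staggered): NH2(0°)/CH3(300°) gauche 3.8; Et(240°)/CH3(300°) gauche 3.3; Et(240°)/CHO(180°) gauche 4.3 → 11.4 kJ/mol.
The maximum (27.7 kJ/mol) occurs with CH3 at 0°.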